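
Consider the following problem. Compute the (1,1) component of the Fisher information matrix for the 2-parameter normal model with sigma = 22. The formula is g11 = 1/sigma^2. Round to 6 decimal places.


For the 2-parameter normal family, the Fisher metric has:
  g11 = 1/sigma^2, g22 = 2/sigma^2.
sigma = 22, sigma^2 = 484.
g11 = 0.002066

0.002066


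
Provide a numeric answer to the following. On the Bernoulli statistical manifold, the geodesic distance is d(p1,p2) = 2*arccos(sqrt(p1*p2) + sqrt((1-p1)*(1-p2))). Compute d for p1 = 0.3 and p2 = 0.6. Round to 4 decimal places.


Geodesic distance on Bernoulli manifold:
d(p1,p2) = 2*arccos(sqrt(p1*p2) + sqrt((1-p1)*(1-p2))).
sqrt(p1*p2) = sqrt(0.3*0.6) = 0.424264.
sqrt((1-p1)*(1-p2)) = sqrt(0.7*0.4) = 0.52915.
arg = 0.424264 + 0.52915 = 0.953414.
d = 2*arccos(0.953414) = 0.6129

0.6129


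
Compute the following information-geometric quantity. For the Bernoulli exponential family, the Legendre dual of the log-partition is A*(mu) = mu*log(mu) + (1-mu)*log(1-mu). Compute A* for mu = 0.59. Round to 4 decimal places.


Legendre transform for Bernoulli:
A*(mu) = mu*log(mu) + (1-mu)*log(1-mu).
mu = 0.59, 1-mu = 0.41.
mu*log(mu) = 0.59*log(0.59) = -0.311303.
(1-mu)*log(1-mu) = 0.41*log(0.41) = -0.365555.
A* = -0.311303 + -0.365555 = -0.6769

-0.6769


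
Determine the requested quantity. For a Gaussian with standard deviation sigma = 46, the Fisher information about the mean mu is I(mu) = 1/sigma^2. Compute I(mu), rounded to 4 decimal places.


The Fisher information for the mean of a normal distribution is I(mu) = 1/sigma^2.
sigma = 46, so sigma^2 = 2116.
I(mu) = 1/2116 = 0.0005

0.0005


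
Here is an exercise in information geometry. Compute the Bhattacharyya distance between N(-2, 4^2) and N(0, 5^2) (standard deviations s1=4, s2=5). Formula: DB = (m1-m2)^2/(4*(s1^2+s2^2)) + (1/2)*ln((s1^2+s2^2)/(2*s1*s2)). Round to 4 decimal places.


Bhattacharyya distance between two Gaussians:
DB = (m1-m2)^2/(4*(s1^2+s2^2)) + (1/2)*ln((s1^2+s2^2)/(2*s1*s2)).
(m1-m2)^2 = (-2)^2 = 4.
s1^2+s2^2 = 16 + 25 = 41.
term1 = 4/164 = 0.02439.
term2 = 0.5*ln(41/40.0) = 0.012346.
DB = 0.02439 + 0.012346 = 0.0367

0.0367


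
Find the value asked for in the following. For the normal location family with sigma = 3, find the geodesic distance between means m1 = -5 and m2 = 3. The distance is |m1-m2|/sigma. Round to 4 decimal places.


On the fixed-variance normal subfamily, geodesic distance = |m1-m2|/sigma.
|-5 - 3| = 8.
sigma = 3.
d = 8/3 = 2.6667

2.6667


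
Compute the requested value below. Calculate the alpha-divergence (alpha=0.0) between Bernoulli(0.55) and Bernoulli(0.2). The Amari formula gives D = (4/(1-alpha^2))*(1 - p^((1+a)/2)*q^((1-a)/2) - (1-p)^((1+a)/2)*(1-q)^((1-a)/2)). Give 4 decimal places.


Amari alpha-divergence:
D = (4/(1-alpha^2))*(1 - p^((1+a)/2)*q^((1-a)/2) - (1-p)^((1+a)/2)*(1-q)^((1-a)/2)).
alpha = 0.0, p = 0.55, q = 0.2.
e1 = (1+alpha)/2 = 0.5, e2 = (1-alpha)/2 = 0.5.
t1 = p^e1 * q^e2 = 0.55^0.5 * 0.2^0.5 = 0.331662.
t2 = (1-p)^e1 * (1-q)^e2 = 0.45^0.5 * 0.8^0.5 = 0.6.
4/(1-alpha^2) = 4.0.
D = 4.0*(1 - 0.331662 - 0.6) = 0.2734

0.2734


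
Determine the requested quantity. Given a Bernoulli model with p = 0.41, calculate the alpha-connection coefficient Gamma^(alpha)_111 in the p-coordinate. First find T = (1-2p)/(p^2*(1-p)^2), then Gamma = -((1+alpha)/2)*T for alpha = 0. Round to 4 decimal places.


Skewness (Amari-Chentsov) tensor: T = (1-2p)/(p^2*(1-p)^2).
p = 0.41, 1-2p = 0.18, p^2 = 0.1681, (1-p)^2 = 0.3481.
T = 0.18/(0.1681 * 0.3481) = 3.076102.
In the p-coordinate, Gamma^(alpha) = Gamma^(0) - (alpha/2)*T with Gamma^(0) = (1/2)*g'(p) = -T/2,
so Gamma^(alpha) = -((1+alpha)/2)*T.
alpha = 0, -(1+alpha)/2 = -0.5.
Gamma = -0.5 * 3.076102 = -1.5381

-1.5381


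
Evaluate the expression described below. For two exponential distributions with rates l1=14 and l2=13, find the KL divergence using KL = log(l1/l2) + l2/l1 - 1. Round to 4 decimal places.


KL divergence for exponential family:
KL = log(l1/l2) + l2/l1 - 1.
log(14/13) = 0.074108.
13/14 = 0.928571.
KL = 0.074108 + 0.928571 - 1 = 0.0027

0.0027


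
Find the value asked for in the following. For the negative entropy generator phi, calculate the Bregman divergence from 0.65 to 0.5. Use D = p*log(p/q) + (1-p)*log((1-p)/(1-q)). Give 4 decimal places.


Bregman divergence with negative entropy generator:
D = p*log(p/q) + (1-p)*log((1-p)/(1-q)).
p = 0.65, q = 0.5.
p*log(p/q) = 0.65*log(0.65/0.5) = 0.170537.
(1-p)*log((1-p)/(1-q)) = 0.35*log(0.35/0.5) = -0.124836.
D = 0.170537 + -0.124836 = 0.0457

0.0457


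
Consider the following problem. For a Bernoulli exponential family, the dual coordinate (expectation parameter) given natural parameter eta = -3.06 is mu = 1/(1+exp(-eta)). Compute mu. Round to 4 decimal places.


Dual coordinate (expectation parameter) for Bernoulli:
mu = 1/(1+exp(-eta)).
eta = -3.06.
exp(-eta) = exp(3.06) = 21.327557.
mu = 1/(1+21.327557) = 0.0448

0.0448


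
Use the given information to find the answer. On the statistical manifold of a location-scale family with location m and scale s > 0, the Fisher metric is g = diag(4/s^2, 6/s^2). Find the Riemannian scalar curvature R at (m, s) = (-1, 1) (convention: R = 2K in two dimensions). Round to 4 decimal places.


The metric has the form g = (A dm^2 + B ds^2)/s^2 with A = 4, B = 6.
Substitute u = sqrt(A/B)*m: g = B*(du^2 + ds^2)/s^2, i.e. B times the
Poincare upper half-plane metric, which has constant Gaussian curvature -1.
Scaling a 2D metric by a constant c divides the Gaussian curvature by c,
so K = -1/B = -1/(6) = -0.1667 everywhere (the point (m, s) = (-1, 1) is irrelevant:
the curvature is constant).
Scalar curvature in dimension 2: R = 2K = -2/(6) = -0.3333.

-0.3333


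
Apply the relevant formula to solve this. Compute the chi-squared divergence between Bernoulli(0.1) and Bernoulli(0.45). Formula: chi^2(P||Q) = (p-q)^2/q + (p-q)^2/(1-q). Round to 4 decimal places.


Chi-squared divergence between Bernoulli distributions:
chi^2 = (p-q)^2/q + (p-q)^2/(1-q).
p = 0.1, q = 0.45, p-q = -0.35.
(p-q)^2 = 0.1225.
term1 = 0.1225/0.45 = 0.272222.
term2 = 0.1225/0.55 = 0.222727.
chi^2 = 0.272222 + 0.222727 = 0.4949

0.4949


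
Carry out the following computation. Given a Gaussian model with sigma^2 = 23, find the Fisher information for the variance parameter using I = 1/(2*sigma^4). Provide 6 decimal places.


Fisher information for variance: I(sigma^2) = 1/(2*sigma^4).
sigma^2 = 23, so sigma^4 = 529.
I = 1/(2*529) = 1/1058 = 0.000945

0.000945


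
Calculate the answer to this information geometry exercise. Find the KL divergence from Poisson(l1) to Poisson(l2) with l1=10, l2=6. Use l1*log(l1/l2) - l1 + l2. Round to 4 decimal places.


KL divergence for Poisson:
KL = l1*log(l1/l2) - l1 + l2.
l1 = 10, l2 = 6.
log(10/6) = 0.510826.
l1*log(l1/l2) = 10 * 0.510826 = 5.108256.
KL = 5.108256 - 10 + 6 = 1.1083

1.1083


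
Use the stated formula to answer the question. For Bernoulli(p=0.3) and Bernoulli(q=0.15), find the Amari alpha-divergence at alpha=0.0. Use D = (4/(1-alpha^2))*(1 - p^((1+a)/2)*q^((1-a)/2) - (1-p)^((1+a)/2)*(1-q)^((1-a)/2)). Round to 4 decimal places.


Amari alpha-divergence:
D = (4/(1-alpha^2))*(1 - p^((1+a)/2)*q^((1-a)/2) - (1-p)^((1+a)/2)*(1-q)^((1-a)/2)).
alpha = 0.0, p = 0.3, q = 0.15.
e1 = (1+alpha)/2 = 0.5, e2 = (1-alpha)/2 = 0.5.
t1 = p^e1 * q^e2 = 0.3^0.5 * 0.15^0.5 = 0.212132.
t2 = (1-p)^e1 * (1-q)^e2 = 0.7^0.5 * 0.85^0.5 = 0.771362.
4/(1-alpha^2) = 4.0.
D = 4.0*(1 - 0.212132 - 0.771362) = 0.0660

0.0660


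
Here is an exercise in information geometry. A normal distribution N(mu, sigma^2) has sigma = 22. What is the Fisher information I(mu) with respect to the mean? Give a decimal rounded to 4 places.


The Fisher information for the mean of a normal distribution is I(mu) = 1/sigma^2.
sigma = 22, so sigma^2 = 484.
I(mu) = 1/484 = 0.0021

0.0021


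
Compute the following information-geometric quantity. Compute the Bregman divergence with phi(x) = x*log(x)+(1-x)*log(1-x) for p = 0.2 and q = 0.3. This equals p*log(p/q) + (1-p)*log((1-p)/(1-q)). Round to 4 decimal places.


Bregman divergence with negative entropy generator:
D = p*log(p/q) + (1-p)*log((1-p)/(1-q)).
p = 0.2, q = 0.3.
p*log(p/q) = 0.2*log(0.2/0.3) = -0.081093.
(1-p)*log((1-p)/(1-q)) = 0.8*log(0.8/0.7) = 0.106825.
D = -0.081093 + 0.106825 = 0.0257

0.0257


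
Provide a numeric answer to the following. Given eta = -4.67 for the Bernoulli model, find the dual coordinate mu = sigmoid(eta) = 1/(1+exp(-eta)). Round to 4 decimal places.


Dual coordinate (expectation parameter) for Bernoulli:
mu = 1/(1+exp(-eta)).
eta = -4.67.
exp(-eta) = exp(4.67) = 106.697742.
mu = 1/(1+106.697742) = 0.0093

0.0093


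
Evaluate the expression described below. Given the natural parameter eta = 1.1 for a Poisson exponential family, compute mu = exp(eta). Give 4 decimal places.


Expectation parameter for Poisson exponential family:
mu = exp(eta).
eta = 1.1.
mu = exp(1.1) = 3.0042

3.0042


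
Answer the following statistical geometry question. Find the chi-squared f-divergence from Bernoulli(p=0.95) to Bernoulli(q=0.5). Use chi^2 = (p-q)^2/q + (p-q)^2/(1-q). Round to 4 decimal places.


Chi-squared divergence between Bernoulli distributions:
chi^2 = (p-q)^2/q + (p-q)^2/(1-q).
p = 0.95, q = 0.5, p-q = 0.45.
(p-q)^2 = 0.2025.
term1 = 0.2025/0.5 = 0.405.
term2 = 0.2025/0.5 = 0.405.
chi^2 = 0.405 + 0.405 = 0.8100

0.8100


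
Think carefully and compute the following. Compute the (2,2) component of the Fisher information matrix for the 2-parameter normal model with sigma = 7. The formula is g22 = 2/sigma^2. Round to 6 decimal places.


For the 2-parameter normal family, the Fisher metric has:
  g11 = 1/sigma^2, g22 = 2/sigma^2.
sigma = 7, sigma^2 = 49.
g22 = 0.040816

0.040816


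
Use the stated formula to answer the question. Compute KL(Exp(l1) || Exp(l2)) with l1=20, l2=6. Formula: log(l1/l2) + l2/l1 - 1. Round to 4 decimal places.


KL divergence for exponential family:
KL = log(l1/l2) + l2/l1 - 1.
log(20/6) = 1.203973.
6/20 = 0.3.
KL = 1.203973 + 0.3 - 1 = 0.5040

0.5040


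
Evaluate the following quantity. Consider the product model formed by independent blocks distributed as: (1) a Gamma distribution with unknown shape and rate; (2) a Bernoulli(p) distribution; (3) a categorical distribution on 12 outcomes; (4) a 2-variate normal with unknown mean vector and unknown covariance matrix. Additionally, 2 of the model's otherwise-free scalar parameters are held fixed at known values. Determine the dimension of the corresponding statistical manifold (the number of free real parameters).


The dimension of a statistical manifold equals the number of free
(independent) real parameters of the model. For a product of independent
blocks the parameter counts add.
- Gamma (shape, rate): 2.
- Bernoulli (p): 1.
- categorical on 12 outcomes (probabilities sum to 1): 12-1 = 11.
- 2-variate normal: 2 (mean) + 2*3/2 = 3 (symmetric covariance) = 5.
Total = 2 + 1 + 11 + 5 = 19.
2 parameter(s) fixed at known values: 19 - 2 = 17.
Dimension = 17

17


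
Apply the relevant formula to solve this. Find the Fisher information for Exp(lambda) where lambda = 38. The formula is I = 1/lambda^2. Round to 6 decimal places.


Fisher information for exponential: I(lambda) = 1/lambda^2.
lambda = 38, lambda^2 = 1444.
I = 1/1444 = 0.000693

0.000693


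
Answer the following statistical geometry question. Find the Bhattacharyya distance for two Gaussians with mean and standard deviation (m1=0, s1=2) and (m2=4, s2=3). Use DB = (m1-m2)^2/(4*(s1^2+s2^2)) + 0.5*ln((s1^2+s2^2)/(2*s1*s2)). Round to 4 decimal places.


Bhattacharyya distance between two Gaussians:
DB = (m1-m2)^2/(4*(s1^2+s2^2)) + (1/2)*ln((s1^2+s2^2)/(2*s1*s2)).
(m1-m2)^2 = (-4)^2 = 16.
s1^2+s2^2 = 4 + 9 = 13.
term1 = 16/52 = 0.307692.
term2 = 0.5*ln(13/12.0) = 0.040021.
DB = 0.307692 + 0.040021 = 0.3477

0.3477


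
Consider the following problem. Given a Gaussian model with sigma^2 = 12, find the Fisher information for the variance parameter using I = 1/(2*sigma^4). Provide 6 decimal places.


Fisher information for variance: I(sigma^2) = 1/(2*sigma^4).
sigma^2 = 12, so sigma^4 = 144.
I = 1/(2*144) = 1/288 = 0.003472

0.003472


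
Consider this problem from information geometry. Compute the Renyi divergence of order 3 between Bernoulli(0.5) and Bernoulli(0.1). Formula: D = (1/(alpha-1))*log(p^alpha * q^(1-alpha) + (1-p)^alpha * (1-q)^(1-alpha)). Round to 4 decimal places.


Renyi divergence of order alpha between Bernoulli distributions:
D = (1/(alpha-1))*log(p^alpha * q^(1-alpha) + (1-p)^alpha * (1-q)^(1-alpha)).
alpha = 3, p = 0.5, q = 0.1.
p^alpha * q^(1-alpha) = 0.5^3 * 0.1^-2 = 12.5.
(1-p)^alpha * (1-q)^(1-alpha) = 0.5^3 * 0.9^-2 = 0.154321.
sum = 12.5 + 0.154321 = 12.654321.
D = (1/2)*log(12.654321) = 1.2690

1.2690


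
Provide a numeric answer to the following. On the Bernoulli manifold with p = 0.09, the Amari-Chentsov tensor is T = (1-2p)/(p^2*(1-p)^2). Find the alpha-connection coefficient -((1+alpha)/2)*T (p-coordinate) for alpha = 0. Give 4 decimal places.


Skewness (Amari-Chentsov) tensor: T = (1-2p)/(p^2*(1-p)^2).
p = 0.09, 1-2p = 0.82, p^2 = 0.0081, (1-p)^2 = 0.8281.
T = 0.82/(0.0081 * 0.8281) = 122.249206.
In the p-coordinate, Gamma^(alpha) = Gamma^(0) - (alpha/2)*T with Gamma^(0) = (1/2)*g'(p) = -T/2,
so Gamma^(alpha) = -((1+alpha)/2)*T.
alpha = 0, -(1+alpha)/2 = -0.5.
Gamma = -0.5 * 122.249206 = -61.1246

-61.1246


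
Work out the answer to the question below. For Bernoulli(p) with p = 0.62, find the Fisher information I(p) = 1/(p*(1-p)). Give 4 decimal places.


For Bernoulli(p), Fisher information is I(p) = 1/(p*(1-p)).
p = 0.62, 1-p = 0.38.
p*(1-p) = 0.2356.
I(p) = 1/0.2356 = 4.2445

4.2445


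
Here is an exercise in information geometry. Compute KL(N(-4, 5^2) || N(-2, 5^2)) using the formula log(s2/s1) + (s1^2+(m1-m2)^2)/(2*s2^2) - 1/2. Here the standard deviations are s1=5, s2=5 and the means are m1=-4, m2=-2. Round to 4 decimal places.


KL divergence between normal distributions:
KL = log(s2/s1) + (s1^2 + (m1-m2)^2)/(2*s2^2) - 1/2.
log(5/5) = 0.0.
(5^2 + (-4--2)^2)/(2*5^2) = (25 + 4)/50 = 0.58.
KL = 0.0 + 0.58 - 0.5 = 0.0800

0.0800


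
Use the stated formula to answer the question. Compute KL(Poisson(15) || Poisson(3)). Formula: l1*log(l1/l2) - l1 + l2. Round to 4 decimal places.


KL divergence for Poisson:
KL = l1*log(l1/l2) - l1 + l2.
l1 = 15, l2 = 3.
log(15/3) = 1.609438.
l1*log(l1/l2) = 15 * 1.609438 = 24.141569.
KL = 24.141569 - 15 + 3 = 12.1416

12.1416


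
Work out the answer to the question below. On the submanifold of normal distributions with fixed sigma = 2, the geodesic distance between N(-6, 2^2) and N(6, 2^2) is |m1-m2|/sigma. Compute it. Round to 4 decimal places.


On the fixed-variance normal subfamily, geodesic distance = |m1-m2|/sigma.
|-6 - 6| = 12.
sigma = 2.
d = 12/2 = 6.0000

6.0000


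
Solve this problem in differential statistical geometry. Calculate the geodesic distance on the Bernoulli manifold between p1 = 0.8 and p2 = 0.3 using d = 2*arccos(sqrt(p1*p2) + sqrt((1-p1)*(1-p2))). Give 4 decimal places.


Geodesic distance on Bernoulli manifold:
d(p1,p2) = 2*arccos(sqrt(p1*p2) + sqrt((1-p1)*(1-p2))).
sqrt(p1*p2) = sqrt(0.8*0.3) = 0.489898.
sqrt((1-p1)*(1-p2)) = sqrt(0.2*0.7) = 0.374166.
arg = 0.489898 + 0.374166 = 0.864064.
d = 2*arccos(0.864064) = 1.0550

1.0550


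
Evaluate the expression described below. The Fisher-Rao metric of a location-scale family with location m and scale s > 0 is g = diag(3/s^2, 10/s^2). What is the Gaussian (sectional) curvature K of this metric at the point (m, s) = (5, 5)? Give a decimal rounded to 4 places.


The metric has the form g = (A dm^2 + B ds^2)/s^2 with A = 3, B = 10.
Substitute u = sqrt(A/B)*m: g = B*(du^2 + ds^2)/s^2, i.e. B times the
Poincare upper half-plane metric, which has constant Gaussian curvature -1.
Scaling a 2D metric by a constant c divides the Gaussian curvature by c,
so K = -1/B = -1/(10) = -0.1000 everywhere (the point (m, s) = (5, 5) is irrelevant:
the curvature is constant).
The requested Gaussian curvature is K = -0.1000.

-0.1000


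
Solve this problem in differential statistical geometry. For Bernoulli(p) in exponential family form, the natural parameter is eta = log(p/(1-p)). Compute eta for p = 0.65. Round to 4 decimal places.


Natural parameter for Bernoulli: eta = log(p/(1-p)).
p = 0.65, 1-p = 0.35.
p/(1-p) = 1.857143.
eta = log(1.857143) = 0.6190

0.6190


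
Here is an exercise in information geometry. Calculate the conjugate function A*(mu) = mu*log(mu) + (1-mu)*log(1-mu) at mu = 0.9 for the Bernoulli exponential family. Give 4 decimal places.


Legendre transform for Bernoulli:
A*(mu) = mu*log(mu) + (1-mu)*log(1-mu).
mu = 0.9, 1-mu = 0.1.
mu*log(mu) = 0.9*log(0.9) = -0.094824.
(1-mu)*log(1-mu) = 0.1*log(0.1) = -0.230259.
A* = -0.094824 + -0.230259 = -0.3251

-0.3251


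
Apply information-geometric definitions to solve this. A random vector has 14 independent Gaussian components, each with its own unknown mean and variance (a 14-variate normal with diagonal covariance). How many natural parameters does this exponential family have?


Exponential family dimension calculation:
Each univariate normal has two natural parameters (mu/sigma^2 and -1/(2 sigma^2)).
With 14 independent components, dim = 2 * 14 = 28.

28


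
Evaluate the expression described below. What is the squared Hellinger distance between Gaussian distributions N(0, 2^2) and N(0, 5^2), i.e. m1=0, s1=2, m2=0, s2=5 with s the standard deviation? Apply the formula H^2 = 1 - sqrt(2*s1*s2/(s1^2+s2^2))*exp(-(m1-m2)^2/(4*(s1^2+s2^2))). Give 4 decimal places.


Squared Hellinger distance for Gaussians:
H^2 = 1 - sqrt(2*s1*s2/(s1^2+s2^2)) * exp(-(m1-m2)^2/(4*(s1^2+s2^2))).
s1^2 = 4, s2^2 = 25, s1^2+s2^2 = 29.
sqrt(2*2*5/(29)) = 0.830455.
(m1-m2)^2 = (0)^2 = 0.
exp(-0/(4*29)) = exp(0.0) = 1.0.
H^2 = 1 - 0.830455*1.0 = 0.1695

0.1695


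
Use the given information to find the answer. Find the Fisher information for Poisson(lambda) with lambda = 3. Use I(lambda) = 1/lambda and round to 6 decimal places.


Fisher information for Poisson: I(lambda) = 1/lambda.
lambda = 3.
I(lambda) = 1/3 = 0.333333

0.333333


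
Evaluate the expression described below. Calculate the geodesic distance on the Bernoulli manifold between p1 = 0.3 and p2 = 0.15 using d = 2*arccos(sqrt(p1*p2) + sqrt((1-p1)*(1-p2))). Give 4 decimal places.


Geodesic distance on Bernoulli manifold:
d(p1,p2) = 2*arccos(sqrt(p1*p2) + sqrt((1-p1)*(1-p2))).
sqrt(p1*p2) = sqrt(0.3*0.15) = 0.212132.
sqrt((1-p1)*(1-p2)) = sqrt(0.7*0.85) = 0.771362.
arg = 0.212132 + 0.771362 = 0.983494.
d = 2*arccos(0.983494) = 0.3639

0.3639


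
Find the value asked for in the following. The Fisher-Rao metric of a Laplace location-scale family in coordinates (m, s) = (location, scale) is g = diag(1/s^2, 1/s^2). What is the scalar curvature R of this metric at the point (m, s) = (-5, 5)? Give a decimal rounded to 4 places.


The metric has the form g = (A dm^2 + B ds^2)/s^2 with A = 1, B = 1.
Substitute u = sqrt(A/B)*m: g = B*(du^2 + ds^2)/s^2, i.e. B times the
Poincare upper half-plane metric, which has constant Gaussian curvature -1.
Scaling a 2D metric by a constant c divides the Gaussian curvature by c,
so K = -1/B = -1/(1) = -1.0000 everywhere (the point (m, s) = (-5, 5) is irrelevant:
the curvature is constant).
Scalar curvature in dimension 2: R = 2K = -2/(1) = -2.0000.

-2.0000


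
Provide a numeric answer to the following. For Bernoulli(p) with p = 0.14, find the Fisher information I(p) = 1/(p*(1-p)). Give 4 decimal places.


For Bernoulli(p), Fisher information is I(p) = 1/(p*(1-p)).
p = 0.14, 1-p = 0.86.
p*(1-p) = 0.1204.
I(p) = 1/0.1204 = 8.3056

8.3056


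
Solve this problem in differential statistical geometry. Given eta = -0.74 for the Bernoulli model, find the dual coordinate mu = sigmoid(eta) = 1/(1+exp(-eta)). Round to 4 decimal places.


Dual coordinate (expectation parameter) for Bernoulli:
mu = 1/(1+exp(-eta)).
eta = -0.74.
exp(-eta) = exp(0.74) = 2.095936.
mu = 1/(1+2.095936) = 0.3230

0.3230


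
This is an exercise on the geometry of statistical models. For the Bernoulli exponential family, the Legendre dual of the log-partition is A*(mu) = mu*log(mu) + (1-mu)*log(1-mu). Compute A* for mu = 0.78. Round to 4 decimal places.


Legendre transform for Bernoulli:
A*(mu) = mu*log(mu) + (1-mu)*log(1-mu).
mu = 0.78, 1-mu = 0.22.
mu*log(mu) = 0.78*log(0.78) = -0.1938.
(1-mu)*log(1-mu) = 0.22*log(0.22) = -0.333108.
A* = -0.1938 + -0.333108 = -0.5269

-0.5269


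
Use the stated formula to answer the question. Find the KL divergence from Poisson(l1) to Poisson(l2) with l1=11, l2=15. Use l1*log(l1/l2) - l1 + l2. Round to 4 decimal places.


KL divergence for Poisson:
KL = l1*log(l1/l2) - l1 + l2.
l1 = 11, l2 = 15.
log(11/15) = -0.310155.
l1*log(l1/l2) = 11 * -0.310155 = -3.411704.
KL = -3.411704 - 11 + 15 = 0.5883

0.5883


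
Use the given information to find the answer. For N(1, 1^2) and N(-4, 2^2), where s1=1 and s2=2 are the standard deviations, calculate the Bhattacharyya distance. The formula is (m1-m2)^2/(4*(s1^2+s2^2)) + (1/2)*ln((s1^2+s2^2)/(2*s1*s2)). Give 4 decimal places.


Bhattacharyya distance between two Gaussians:
DB = (m1-m2)^2/(4*(s1^2+s2^2)) + (1/2)*ln((s1^2+s2^2)/(2*s1*s2)).
(m1-m2)^2 = (5)^2 = 25.
s1^2+s2^2 = 1 + 4 = 5.
term1 = 25/20 = 1.25.
term2 = 0.5*ln(5/4.0) = 0.111572.
DB = 1.25 + 0.111572 = 1.3616

1.3616


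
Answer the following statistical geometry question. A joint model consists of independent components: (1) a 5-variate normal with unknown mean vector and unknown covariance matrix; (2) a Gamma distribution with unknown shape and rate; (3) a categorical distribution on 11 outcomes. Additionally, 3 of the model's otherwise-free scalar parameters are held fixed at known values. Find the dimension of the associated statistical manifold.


The dimension of a statistical manifold equals the number of free
(independent) real parameters of the model. For a product of independent
blocks the parameter counts add.
- 5-variate normal: 5 (mean) + 5*6/2 = 15 (symmetric covariance) = 20.
- Gamma (shape, rate): 2.
- categorical on 11 outcomes (probabilities sum to 1): 11-1 = 10.
Total = 20 + 2 + 10 = 32.
3 parameter(s) fixed at known values: 32 - 3 = 29.
Dimension = 29

29


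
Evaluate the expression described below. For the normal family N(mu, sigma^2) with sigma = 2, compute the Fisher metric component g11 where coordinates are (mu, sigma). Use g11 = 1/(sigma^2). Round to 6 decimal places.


For the 2-parameter normal family, the Fisher metric has:
  g11 = 1/sigma^2, g22 = 2/sigma^2.
sigma = 2, sigma^2 = 4.
g11 = 0.250000

0.250000


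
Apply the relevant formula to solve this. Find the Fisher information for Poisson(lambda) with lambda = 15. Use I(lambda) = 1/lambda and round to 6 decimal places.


Fisher information for Poisson: I(lambda) = 1/lambda.
lambda = 15.
I(lambda) = 1/15 = 0.066667

0.066667


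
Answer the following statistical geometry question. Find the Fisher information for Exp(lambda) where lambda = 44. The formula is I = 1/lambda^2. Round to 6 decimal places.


Fisher information for exponential: I(lambda) = 1/lambda^2.
lambda = 44, lambda^2 = 1936.
I = 1/1936 = 0.000517

0.000517


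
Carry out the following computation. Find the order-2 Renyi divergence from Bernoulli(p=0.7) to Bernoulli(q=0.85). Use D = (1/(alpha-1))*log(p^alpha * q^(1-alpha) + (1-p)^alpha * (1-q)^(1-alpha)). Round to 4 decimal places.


Renyi divergence of order alpha between Bernoulli distributions:
D = (1/(alpha-1))*log(p^alpha * q^(1-alpha) + (1-p)^alpha * (1-q)^(1-alpha)).
alpha = 2, p = 0.7, q = 0.85.
p^alpha * q^(1-alpha) = 0.7^2 * 0.85^-1 = 0.576471.
(1-p)^alpha * (1-q)^(1-alpha) = 0.3^2 * 0.15^-1 = 0.6.
sum = 0.576471 + 0.6 = 1.176471.
D = (1/1)*log(1.176471) = 0.1625

0.1625


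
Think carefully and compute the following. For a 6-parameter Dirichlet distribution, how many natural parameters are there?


Exponential family dimension calculation:
Dirichlet with 6 components has 6 natural parameters.

6


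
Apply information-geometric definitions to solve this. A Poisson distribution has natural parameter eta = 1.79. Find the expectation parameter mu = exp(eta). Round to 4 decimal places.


Expectation parameter for Poisson exponential family:
mu = exp(eta).
eta = 1.79.
mu = exp(1.79) = 5.9895

5.9895


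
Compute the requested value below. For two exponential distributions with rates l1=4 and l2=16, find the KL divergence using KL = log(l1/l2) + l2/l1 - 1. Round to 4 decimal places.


KL divergence for exponential family:
KL = log(l1/l2) + l2/l1 - 1.
log(4/16) = -1.386294.
16/4 = 4.0.
KL = -1.386294 + 4.0 - 1 = 1.6137

1.6137


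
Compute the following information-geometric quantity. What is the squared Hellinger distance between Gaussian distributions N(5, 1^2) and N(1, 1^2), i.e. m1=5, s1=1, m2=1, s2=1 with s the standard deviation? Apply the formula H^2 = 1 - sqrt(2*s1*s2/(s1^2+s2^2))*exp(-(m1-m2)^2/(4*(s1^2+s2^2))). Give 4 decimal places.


Squared Hellinger distance for Gaussians:
H^2 = 1 - sqrt(2*s1*s2/(s1^2+s2^2)) * exp(-(m1-m2)^2/(4*(s1^2+s2^2))).
s1^2 = 1, s2^2 = 1, s1^2+s2^2 = 2.
sqrt(2*1*1/(2)) = 1.0.
(m1-m2)^2 = (4)^2 = 16.
exp(-16/(4*2)) = exp(-2.0) = 0.135335.
H^2 = 1 - 1.0*0.135335 = 0.8647

0.8647


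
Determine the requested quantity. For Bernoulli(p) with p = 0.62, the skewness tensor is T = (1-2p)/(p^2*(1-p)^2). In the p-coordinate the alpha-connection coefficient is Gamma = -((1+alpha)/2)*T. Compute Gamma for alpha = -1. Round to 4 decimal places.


Skewness (Amari-Chentsov) tensor: T = (1-2p)/(p^2*(1-p)^2).
p = 0.62, 1-2p = -0.24, p^2 = 0.3844, (1-p)^2 = 0.1444.
T = -0.24/(0.3844 * 0.1444) = -4.323751.
In the p-coordinate, Gamma^(alpha) = Gamma^(0) - (alpha/2)*T with Gamma^(0) = (1/2)*g'(p) = -T/2,
so Gamma^(alpha) = -((1+alpha)/2)*T.
alpha = -1, -(1+alpha)/2 = 0.0.
Gamma = 0.0 * -4.323751 = 0.0000

0.0000


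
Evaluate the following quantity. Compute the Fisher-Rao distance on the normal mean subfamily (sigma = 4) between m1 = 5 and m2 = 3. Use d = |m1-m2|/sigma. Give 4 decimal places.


On the fixed-variance normal subfamily, geodesic distance = |m1-m2|/sigma.
|5 - 3| = 2.
sigma = 4.
d = 2/4 = 0.5000

0.5000


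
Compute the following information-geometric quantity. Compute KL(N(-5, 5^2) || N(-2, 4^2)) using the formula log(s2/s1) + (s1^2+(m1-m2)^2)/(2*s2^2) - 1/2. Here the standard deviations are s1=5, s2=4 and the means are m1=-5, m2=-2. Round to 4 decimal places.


KL divergence between normal distributions:
KL = log(s2/s1) + (s1^2 + (m1-m2)^2)/(2*s2^2) - 1/2.
log(4/5) = -0.223144.
(5^2 + (-5--2)^2)/(2*4^2) = (25 + 9)/32 = 1.0625.
KL = -0.223144 + 1.0625 - 0.5 = 0.3394

0.3394


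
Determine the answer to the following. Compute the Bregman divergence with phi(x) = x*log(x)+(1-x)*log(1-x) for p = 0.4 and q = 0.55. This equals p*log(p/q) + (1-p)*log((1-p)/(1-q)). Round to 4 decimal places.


Bregman divergence with negative entropy generator:
D = p*log(p/q) + (1-p)*log((1-p)/(1-q)).
p = 0.4, q = 0.55.
p*log(p/q) = 0.4*log(0.4/0.55) = -0.127381.
(1-p)*log((1-p)/(1-q)) = 0.6*log(0.6/0.45) = 0.172609.
D = -0.127381 + 0.172609 = 0.0452

0.0452


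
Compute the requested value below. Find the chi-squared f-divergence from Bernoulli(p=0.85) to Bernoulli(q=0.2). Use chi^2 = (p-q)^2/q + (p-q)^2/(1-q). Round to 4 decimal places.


Chi-squared divergence between Bernoulli distributions:
chi^2 = (p-q)^2/q + (p-q)^2/(1-q).
p = 0.85, q = 0.2, p-q = 0.65.
(p-q)^2 = 0.4225.
term1 = 0.4225/0.2 = 2.1125.
term2 = 0.4225/0.8 = 0.528125.
chi^2 = 2.1125 + 0.528125 = 2.6406

2.6406


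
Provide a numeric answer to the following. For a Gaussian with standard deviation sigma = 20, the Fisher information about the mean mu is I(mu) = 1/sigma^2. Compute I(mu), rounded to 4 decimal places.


The Fisher information for the mean of a normal distribution is I(mu) = 1/sigma^2.
sigma = 20, so sigma^2 = 400.
I(mu) = 1/400 = 0.0025

0.0025


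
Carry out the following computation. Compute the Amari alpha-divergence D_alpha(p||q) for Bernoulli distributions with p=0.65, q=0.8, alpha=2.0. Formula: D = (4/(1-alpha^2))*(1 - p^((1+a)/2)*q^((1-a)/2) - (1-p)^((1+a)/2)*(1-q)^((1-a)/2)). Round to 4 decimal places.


Amari alpha-divergence:
D = (4/(1-alpha^2))*(1 - p^((1+a)/2)*q^((1-a)/2) - (1-p)^((1+a)/2)*(1-q)^((1-a)/2)).
alpha = 2.0, p = 0.65, q = 0.8.
e1 = (1+alpha)/2 = 1.5, e2 = (1-alpha)/2 = -0.5.
t1 = p^e1 * q^e2 = 0.65^1.5 * 0.8^-0.5 = 0.585902.
t2 = (1-p)^e1 * (1-q)^e2 = 0.35^1.5 * 0.2^-0.5 = 0.463006.
4/(1-alpha^2) = -1.333333.
D = -1.333333*(1 - 0.585902 - 0.463006) = 0.0652

0.0652


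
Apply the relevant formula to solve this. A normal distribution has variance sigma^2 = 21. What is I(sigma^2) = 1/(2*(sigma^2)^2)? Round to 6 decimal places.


Fisher information for variance: I(sigma^2) = 1/(2*sigma^4).
sigma^2 = 21, so sigma^4 = 441.
I = 1/(2*441) = 1/882 = 0.001134

0.001134


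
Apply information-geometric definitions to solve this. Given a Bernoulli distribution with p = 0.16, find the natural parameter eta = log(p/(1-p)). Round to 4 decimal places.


Natural parameter for Bernoulli: eta = log(p/(1-p)).
p = 0.16, 1-p = 0.84.
p/(1-p) = 0.190476.
eta = log(0.190476) = -1.6582

-1.6582


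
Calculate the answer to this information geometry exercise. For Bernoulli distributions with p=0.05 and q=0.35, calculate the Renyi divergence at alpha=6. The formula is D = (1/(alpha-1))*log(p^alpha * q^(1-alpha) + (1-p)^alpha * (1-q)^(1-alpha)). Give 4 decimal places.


Renyi divergence of order alpha between Bernoulli distributions:
D = (1/(alpha-1))*log(p^alpha * q^(1-alpha) + (1-p)^alpha * (1-q)^(1-alpha)).
alpha = 6, p = 0.05, q = 0.35.
p^alpha * q^(1-alpha) = 0.05^6 * 0.35^-5 = 3e-06.
(1-p)^alpha * (1-q)^(1-alpha) = 0.95^6 * 0.65^-5 = 6.335412.
sum = 3e-06 + 6.335412 = 6.335415.
D = (1/5)*log(6.335415) = 0.3692

0.3692


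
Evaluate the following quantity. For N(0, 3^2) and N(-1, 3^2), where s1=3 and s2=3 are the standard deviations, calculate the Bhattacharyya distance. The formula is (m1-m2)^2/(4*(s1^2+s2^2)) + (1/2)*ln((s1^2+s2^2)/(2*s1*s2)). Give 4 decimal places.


Bhattacharyya distance between two Gaussians:
DB = (m1-m2)^2/(4*(s1^2+s2^2)) + (1/2)*ln((s1^2+s2^2)/(2*s1*s2)).
(m1-m2)^2 = (1)^2 = 1.
s1^2+s2^2 = 9 + 9 = 18.
term1 = 1/72 = 0.013889.
term2 = 0.5*ln(18/18.0) = 0.0.
DB = 0.013889 + 0.0 = 0.0139

0.0139


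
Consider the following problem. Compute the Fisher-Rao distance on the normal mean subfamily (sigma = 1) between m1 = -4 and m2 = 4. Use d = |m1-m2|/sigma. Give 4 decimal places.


On the fixed-variance normal subfamily, geodesic distance = |m1-m2|/sigma.
|-4 - 4| = 8.
sigma = 1.
d = 8/1 = 8.0000

8.0000


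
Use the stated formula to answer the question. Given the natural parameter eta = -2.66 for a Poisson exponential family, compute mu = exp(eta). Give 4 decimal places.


Expectation parameter for Poisson exponential family:
mu = exp(eta).
eta = -2.66.
mu = exp(-2.66) = 0.0699

0.0699


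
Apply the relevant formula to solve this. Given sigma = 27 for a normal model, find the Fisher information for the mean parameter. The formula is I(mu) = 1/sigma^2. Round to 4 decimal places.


The Fisher information for the mean of a normal distribution is I(mu) = 1/sigma^2.
sigma = 27, so sigma^2 = 729.
I(mu) = 1/729 = 0.0014

0.0014


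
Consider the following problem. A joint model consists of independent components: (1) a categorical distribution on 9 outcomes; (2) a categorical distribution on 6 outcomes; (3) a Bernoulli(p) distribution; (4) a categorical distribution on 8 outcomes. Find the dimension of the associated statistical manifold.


The dimension of a statistical manifold equals the number of free
(independent) real parameters of the model. For a product of independent
blocks the parameter counts add.
- categorical on 9 outcomes (probabilities sum to 1): 9-1 = 8.
- categorical on 6 outcomes (probabilities sum to 1): 6-1 = 5.
- Bernoulli (p): 1.
- categorical on 8 outcomes (probabilities sum to 1): 8-1 = 7.
Total = 8 + 5 + 1 + 7 = 21.
Dimension = 21

21


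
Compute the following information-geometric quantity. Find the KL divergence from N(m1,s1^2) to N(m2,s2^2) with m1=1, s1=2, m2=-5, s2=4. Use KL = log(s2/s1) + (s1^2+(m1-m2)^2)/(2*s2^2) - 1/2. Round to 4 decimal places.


KL divergence between normal distributions:
KL = log(s2/s1) + (s1^2 + (m1-m2)^2)/(2*s2^2) - 1/2.
log(4/2) = 0.693147.
(2^2 + (1--5)^2)/(2*4^2) = (4 + 36)/32 = 1.25.
KL = 0.693147 + 1.25 - 0.5 = 1.4431

1.4431


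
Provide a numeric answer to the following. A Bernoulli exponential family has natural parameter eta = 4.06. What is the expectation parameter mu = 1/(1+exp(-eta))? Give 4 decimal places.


Dual coordinate (expectation parameter) for Bernoulli:
mu = 1/(1+exp(-eta)).
eta = 4.06.
exp(-eta) = exp(-4.06) = 0.017249.
mu = 1/(1+0.017249) = 0.9830

0.9830


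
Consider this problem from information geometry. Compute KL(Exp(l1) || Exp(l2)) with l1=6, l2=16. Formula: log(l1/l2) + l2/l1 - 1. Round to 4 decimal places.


KL divergence for exponential family:
KL = log(l1/l2) + l2/l1 - 1.
log(6/16) = -0.980829.
16/6 = 2.666667.
KL = -0.980829 + 2.666667 - 1 = 0.6858

0.6858


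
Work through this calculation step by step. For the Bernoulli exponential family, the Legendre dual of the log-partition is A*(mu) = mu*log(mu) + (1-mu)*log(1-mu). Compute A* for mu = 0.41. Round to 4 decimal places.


Legendre transform for Bernoulli:
A*(mu) = mu*log(mu) + (1-mu)*log(1-mu).
mu = 0.41, 1-mu = 0.59.
mu*log(mu) = 0.41*log(0.41) = -0.365555.
(1-mu)*log(1-mu) = 0.59*log(0.59) = -0.311303.
A* = -0.365555 + -0.311303 = -0.6769

-0.6769


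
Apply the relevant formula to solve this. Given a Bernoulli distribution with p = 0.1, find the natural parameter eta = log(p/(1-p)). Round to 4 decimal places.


Natural parameter for Bernoulli: eta = log(p/(1-p)).
p = 0.1, 1-p = 0.9.
p/(1-p) = 0.111111.
eta = log(0.111111) = -2.1972

-2.1972


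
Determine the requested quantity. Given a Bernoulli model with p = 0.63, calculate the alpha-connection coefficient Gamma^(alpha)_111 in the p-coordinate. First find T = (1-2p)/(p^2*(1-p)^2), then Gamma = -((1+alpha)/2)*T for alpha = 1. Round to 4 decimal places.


Skewness (Amari-Chentsov) tensor: T = (1-2p)/(p^2*(1-p)^2).
p = 0.63, 1-2p = -0.26, p^2 = 0.3969, (1-p)^2 = 0.1369.
T = -0.26/(0.3969 * 0.1369) = -4.785076.
In the p-coordinate, Gamma^(alpha) = Gamma^(0) - (alpha/2)*T with Gamma^(0) = (1/2)*g'(p) = -T/2,
so Gamma^(alpha) = -((1+alpha)/2)*T.
alpha = 1, -(1+alpha)/2 = -1.0.
Gamma = -1.0 * -4.785076 = 4.7851

4.7851


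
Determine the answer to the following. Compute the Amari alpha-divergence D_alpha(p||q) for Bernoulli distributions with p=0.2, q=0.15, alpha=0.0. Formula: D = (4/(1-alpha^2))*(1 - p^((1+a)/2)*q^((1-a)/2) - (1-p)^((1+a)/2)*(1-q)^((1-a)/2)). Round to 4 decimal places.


Amari alpha-divergence:
D = (4/(1-alpha^2))*(1 - p^((1+a)/2)*q^((1-a)/2) - (1-p)^((1+a)/2)*(1-q)^((1-a)/2)).
alpha = 0.0, p = 0.2, q = 0.15.
e1 = (1+alpha)/2 = 0.5, e2 = (1-alpha)/2 = 0.5.
t1 = p^e1 * q^e2 = 0.2^0.5 * 0.15^0.5 = 0.173205.
t2 = (1-p)^e1 * (1-q)^e2 = 0.8^0.5 * 0.85^0.5 = 0.824621.
4/(1-alpha^2) = 4.0.
D = 4.0*(1 - 0.173205 - 0.824621) = 0.0087

0.0087


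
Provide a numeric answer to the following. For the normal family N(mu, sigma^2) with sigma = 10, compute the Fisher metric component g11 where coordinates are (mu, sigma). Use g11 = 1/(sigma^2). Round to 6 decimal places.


For the 2-parameter normal family, the Fisher metric has:
  g11 = 1/sigma^2, g22 = 2/sigma^2.
sigma = 10, sigma^2 = 100.
g11 = 0.010000

0.010000


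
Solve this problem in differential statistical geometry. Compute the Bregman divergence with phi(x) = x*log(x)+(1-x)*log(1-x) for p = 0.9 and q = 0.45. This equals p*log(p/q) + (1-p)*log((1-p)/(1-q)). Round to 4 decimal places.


Bregman divergence with negative entropy generator:
D = p*log(p/q) + (1-p)*log((1-p)/(1-q)).
p = 0.9, q = 0.45.
p*log(p/q) = 0.9*log(0.9/0.45) = 0.623832.
(1-p)*log((1-p)/(1-q)) = 0.1*log(0.1/0.55) = -0.170475.
D = 0.623832 + -0.170475 = 0.4534

0.4534


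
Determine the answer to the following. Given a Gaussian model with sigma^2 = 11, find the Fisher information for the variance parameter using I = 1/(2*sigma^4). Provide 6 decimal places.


Fisher information for variance: I(sigma^2) = 1/(2*sigma^4).
sigma^2 = 11, so sigma^4 = 121.
I = 1/(2*121) = 1/242 = 0.004132

0.004132


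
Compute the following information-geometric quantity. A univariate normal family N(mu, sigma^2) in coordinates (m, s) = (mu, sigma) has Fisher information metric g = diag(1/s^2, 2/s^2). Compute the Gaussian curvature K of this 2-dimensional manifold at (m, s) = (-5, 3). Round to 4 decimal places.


The metric has the form g = (A dm^2 + B ds^2)/s^2 with A = 1, B = 2.
Substitute u = sqrt(A/B)*m: g = B*(du^2 + ds^2)/s^2, i.e. B times the
Poincare upper half-plane metric, which has constant Gaussian curvature -1.
Scaling a 2D metric by a constant c divides the Gaussian curvature by c,
so K = -1/B = -1/(2) = -0.5000 everywhere (the point (m, s) = (-5, 3) is irrelevant:
the curvature is constant).
The requested Gaussian curvature is K = -0.5000.

-0.5000


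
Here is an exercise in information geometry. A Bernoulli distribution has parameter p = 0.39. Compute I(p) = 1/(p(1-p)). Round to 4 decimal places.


For Bernoulli(p), Fisher information is I(p) = 1/(p*(1-p)).
p = 0.39, 1-p = 0.61.
p*(1-p) = 0.2379.
I(p) = 1/0.2379 = 4.2034

4.2034


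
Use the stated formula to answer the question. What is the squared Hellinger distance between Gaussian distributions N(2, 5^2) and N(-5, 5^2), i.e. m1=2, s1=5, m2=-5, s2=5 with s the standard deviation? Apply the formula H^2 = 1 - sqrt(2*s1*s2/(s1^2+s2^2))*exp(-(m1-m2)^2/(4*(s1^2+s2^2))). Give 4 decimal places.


Squared Hellinger distance for Gaussians:
H^2 = 1 - sqrt(2*s1*s2/(s1^2+s2^2)) * exp(-(m1-m2)^2/(4*(s1^2+s2^2))).
s1^2 = 25, s2^2 = 25, s1^2+s2^2 = 50.
sqrt(2*5*5/(50)) = 1.0.
(m1-m2)^2 = (7)^2 = 49.
exp(-49/(4*50)) = exp(-0.245) = 0.782705.
H^2 = 1 - 1.0*0.782705 = 0.2173

0.2173


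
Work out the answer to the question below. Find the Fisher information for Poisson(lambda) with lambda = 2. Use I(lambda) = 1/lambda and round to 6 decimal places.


Fisher information for Poisson: I(lambda) = 1/lambda.
lambda = 2.
I(lambda) = 1/2 = 0.500000

0.500000


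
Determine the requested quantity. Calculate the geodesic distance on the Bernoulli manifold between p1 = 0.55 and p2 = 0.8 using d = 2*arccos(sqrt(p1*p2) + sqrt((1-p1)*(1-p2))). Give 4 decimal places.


Geodesic distance on Bernoulli manifold:
d(p1,p2) = 2*arccos(sqrt(p1*p2) + sqrt((1-p1)*(1-p2))).
sqrt(p1*p2) = sqrt(0.55*0.8) = 0.663325.
sqrt((1-p1)*(1-p2)) = sqrt(0.45*0.2) = 0.3.
arg = 0.663325 + 0.3 = 0.963325.
d = 2*arccos(0.963325) = 0.5433

0.5433


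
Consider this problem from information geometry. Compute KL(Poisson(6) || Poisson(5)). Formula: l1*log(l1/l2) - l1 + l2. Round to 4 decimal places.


KL divergence for Poisson:
KL = l1*log(l1/l2) - l1 + l2.
l1 = 6, l2 = 5.
log(6/5) = 0.182322.
l1*log(l1/l2) = 6 * 0.182322 = 1.093929.
KL = 1.093929 - 6 + 5 = 0.0939

0.0939


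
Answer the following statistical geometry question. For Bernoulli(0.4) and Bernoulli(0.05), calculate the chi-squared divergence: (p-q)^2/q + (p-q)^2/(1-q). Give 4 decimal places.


Chi-squared divergence between Bernoulli distributions:
chi^2 = (p-q)^2/q + (p-q)^2/(1-q).
p = 0.4, q = 0.05, p-q = 0.35.
(p-q)^2 = 0.1225.
term1 = 0.1225/0.05 = 2.45.
term2 = 0.1225/0.95 = 0.128947.
chi^2 = 2.45 + 0.128947 = 2.5789

2.5789


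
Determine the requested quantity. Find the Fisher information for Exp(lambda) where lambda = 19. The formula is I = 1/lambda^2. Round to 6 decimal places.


Fisher information for exponential: I(lambda) = 1/lambda^2.
lambda = 19, lambda^2 = 361.
I = 1/361 = 0.002770

0.002770
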